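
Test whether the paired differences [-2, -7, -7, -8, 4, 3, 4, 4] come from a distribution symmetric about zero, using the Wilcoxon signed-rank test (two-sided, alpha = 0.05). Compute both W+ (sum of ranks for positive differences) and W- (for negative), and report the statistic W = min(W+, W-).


Step 1: Drop any zero differences (none here) and take |d_i|.
|d| = [2, 7, 7, 8, 4, 3, 4, 4]
Step 2: Midrank |d_i| (ties get averaged ranks).
ranks: |2|->1, |7|->6.5, |7|->6.5, |8|->8, |4|->4, |3|->2, |4|->4, |4|->4
Step 3: Attach original signs; sum ranks with positive sign and with negative sign.
W+ = 4 + 2 + 4 + 4 = 14
W- = 1 + 6.5 + 6.5 + 8 = 22
(Check: W+ + W- = 36 should equal n(n+1)/2 = 36.)
Step 4: Test statistic W = min(W+, W-) = 14.
Step 5: Ties in |d|, so use the tie-corrected normal approximation.
        E[W] = n(n+1)/4 = 8*9/4 = 18.
        Tie groups: |d|=4 (t=3), |d|=7 (t=2); sum(t^3 - t) = 30.
        Var[W] = n(n+1)(2n+1)/24 - sum(t^3-t)/48 = 1224/24 - 30/48 = 50.375.
        z = (W - E[W]) / sqrt(Var[W]) = (14 - 18) / 7.0975 = -0.5636.
        Two-sided p = 2*Phi(z) = 0.573043.
Step 6: alpha = 0.05. fail to reject H0.

W+ = 14, W- = 22, W = min = 14, p = 0.573043, fail to reject H0.


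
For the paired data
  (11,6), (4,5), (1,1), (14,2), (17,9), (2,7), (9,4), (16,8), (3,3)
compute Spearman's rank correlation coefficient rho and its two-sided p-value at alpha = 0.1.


Step 1: Rank x and y separately (midranks; no ties here).
rank(x): 11->6, 4->4, 1->1, 14->7, 17->9, 2->2, 9->5, 16->8, 3->3
rank(y): 6->6, 5->5, 1->1, 2->2, 9->9, 7->7, 4->4, 8->8, 3->3
Step 2: d_i = R_x(i) - R_y(i); compute d_i^2.
  (6-6)^2=0, (4-5)^2=1, (1-1)^2=0, (7-2)^2=25, (9-9)^2=0, (2-7)^2=25, (5-4)^2=1, (8-8)^2=0, (3-3)^2=0
sum(d^2) = 52.
Step 3: rho = 1 - 6*52 / (9*(9^2 - 1)) = 1 - 312/720 = 0.566667.
Step 4: Under H0, t = rho * sqrt((n-2)/(1-rho^2)) = 1.8196 ~ t(7).
Step 5: Two-sided p-value from the t-distribution with 7 df = 0.111633.
Step 6: alpha = 0.1. fail to reject H0.

rho = 0.5667, p = 0.111633, fail to reject H0 at alpha = 0.1.


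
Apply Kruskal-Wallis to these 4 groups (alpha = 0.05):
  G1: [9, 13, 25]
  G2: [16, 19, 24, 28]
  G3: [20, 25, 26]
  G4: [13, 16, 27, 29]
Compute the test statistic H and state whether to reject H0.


Step 1: Combine all N = 14 observations and assign midranks.
sorted (value, group, rank): (9,G1,1), (13,G1,2.5), (13,G4,2.5), (16,G2,4.5), (16,G4,4.5), (19,G2,6), (20,G3,7), (24,G2,8), (25,G1,9.5), (25,G3,9.5), (26,G3,11), (27,G4,12), (28,G2,13), (29,G4,14)
Step 2: Sum ranks within each group.
R_1 = 13 (n_1 = 3)
R_2 = 31.5 (n_2 = 4)
R_3 = 27.5 (n_3 = 3)
R_4 = 33 (n_4 = 4)
Step 3: H = 12/(N(N+1)) * sum(R_i^2/n_i) - 3(N+1)
     = 12/(14*15) * (13^2/3 + 31.5^2/4 + 27.5^2/3 + 33^2/4) - 3*15
     = 0.057143 * 828.729 - 45
     = 2.355952.
Step 4: Ties present; correction factor C = 1 - 18/(14^3 - 14) = 0.993407. Corrected H = 2.355952 / 0.993407 = 2.371589.
Step 5: Under H0, H ~ chi^2(3); p-value = 0.498945.
Step 6: alpha = 0.05. fail to reject H0.

H = 2.3716, df = 3, p = 0.498945, fail to reject H0.


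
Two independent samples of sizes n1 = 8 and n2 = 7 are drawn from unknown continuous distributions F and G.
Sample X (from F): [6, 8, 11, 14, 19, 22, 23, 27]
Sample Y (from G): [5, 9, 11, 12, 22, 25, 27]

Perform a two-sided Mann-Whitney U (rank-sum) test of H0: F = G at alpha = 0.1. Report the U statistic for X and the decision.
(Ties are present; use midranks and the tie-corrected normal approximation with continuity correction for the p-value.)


Step 1: Combine and sort all 15 observations; assign midranks.
sorted (value, group): (5,Y), (6,X), (8,X), (9,Y), (11,X), (11,Y), (12,Y), (14,X), (19,X), (22,X), (22,Y), (23,X), (25,Y), (27,X), (27,Y)
ranks: 5->1, 6->2, 8->3, 9->4, 11->5.5, 11->5.5, 12->7, 14->8, 19->9, 22->10.5, 22->10.5, 23->12, 25->13, 27->14.5, 27->14.5
Step 2: Rank sum for X: R1 = 2 + 3 + 5.5 + 8 + 9 + 10.5 + 12 + 14.5 = 64.5.
Step 3: U_X = R1 - n1(n1+1)/2 = 64.5 - 8*9/2 = 64.5 - 36 = 28.5.
       U_Y = n1*n2 - U_X = 56 - 28.5 = 27.5.
Step 4: Ties are present, so use the tie-corrected normal approximation (with continuity correction) for the p-value.
Step 5: p-value = 1.000000; compare to alpha = 0.1. fail to reject H0.

U_X = 28.5, p = 1.000000, fail to reject H0 at alpha = 0.1.


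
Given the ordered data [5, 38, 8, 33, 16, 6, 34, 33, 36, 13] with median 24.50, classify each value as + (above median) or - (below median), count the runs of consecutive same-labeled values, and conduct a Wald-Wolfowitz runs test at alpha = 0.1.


Step 1: Compute median = 24.50; label A = above, B = below.
Labels in order: BABABBAAAB  (n_A = 5, n_B = 5)
Step 2: Count runs R = 7.
Step 3: Under H0 (random ordering), E[R] = 2*n_A*n_B/(n_A+n_B) + 1 = 2*5*5/10 + 1 = 6.0000.
        Var[R] = 2*n_A*n_B*(2*n_A*n_B - n_A - n_B) / ((n_A+n_B)^2 * (n_A+n_B-1)) = 2000/900 = 2.2222.
        SD[R] = 1.4907.
Step 4: Continuity-corrected z = (R - 0.5 - E[R]) / SD[R] = (7 - 0.5 - 6.0000) / 1.4907 = 0.3354.
Step 5: Two-sided p-value via normal approximation = 2*(1 - Phi(|z|)) = 0.737316.
Step 6: alpha = 0.1. fail to reject H0.

R = 7, z = 0.3354, p = 0.737316, fail to reject H0.


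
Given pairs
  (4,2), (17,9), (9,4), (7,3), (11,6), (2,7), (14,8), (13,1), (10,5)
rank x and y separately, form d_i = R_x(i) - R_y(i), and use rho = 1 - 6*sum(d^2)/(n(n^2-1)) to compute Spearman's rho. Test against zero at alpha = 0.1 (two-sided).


Step 1: Rank x and y separately (midranks; no ties here).
rank(x): 4->2, 17->9, 9->4, 7->3, 11->6, 2->1, 14->8, 13->7, 10->5
rank(y): 2->2, 9->9, 4->4, 3->3, 6->6, 7->7, 8->8, 1->1, 5->5
Step 2: d_i = R_x(i) - R_y(i); compute d_i^2.
  (2-2)^2=0, (9-9)^2=0, (4-4)^2=0, (3-3)^2=0, (6-6)^2=0, (1-7)^2=36, (8-8)^2=0, (7-1)^2=36, (5-5)^2=0
sum(d^2) = 72.
Step 3: rho = 1 - 6*72 / (9*(9^2 - 1)) = 1 - 432/720 = 0.400000.
Step 4: Under H0, t = rho * sqrt((n-2)/(1-rho^2)) = 1.1547 ~ t(7).
Step 5: Two-sided p-value from the t-distribution with 7 df = 0.286105.
Step 6: alpha = 0.1. fail to reject H0.

rho = 0.4000, p = 0.286105, fail to reject H0 at alpha = 0.1.


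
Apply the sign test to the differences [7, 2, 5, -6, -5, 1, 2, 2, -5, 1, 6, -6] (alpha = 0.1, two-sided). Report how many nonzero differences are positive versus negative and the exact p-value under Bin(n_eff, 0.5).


Step 1: Discard zero differences. Original n = 12; n_eff = number of nonzero differences = 12.
Nonzero differences (with sign): +7, +2, +5, -6, -5, +1, +2, +2, -5, +1, +6, -6
Step 2: Count signs: positive = 8, negative = 4.
Step 3: Under H0: P(positive) = 0.5, so the number of positives S ~ Bin(12, 0.5).
Step 4: Two-sided exact p-value = sum of Bin(12,0.5) probabilities at or below the observed probability = 0.387695.
Step 5: alpha = 0.1. fail to reject H0.

n_eff = 12, pos = 8, neg = 4, p = 0.387695, fail to reject H0.


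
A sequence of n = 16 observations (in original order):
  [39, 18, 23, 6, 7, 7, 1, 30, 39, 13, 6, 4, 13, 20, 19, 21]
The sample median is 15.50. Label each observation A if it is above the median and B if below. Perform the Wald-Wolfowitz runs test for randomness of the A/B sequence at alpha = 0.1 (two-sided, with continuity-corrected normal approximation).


Step 1: Compute median = 15.50; label A = above, B = below.
Labels in order: AAABBBBAABBBBAAA  (n_A = 8, n_B = 8)
Step 2: Count runs R = 5.
Step 3: Under H0 (random ordering), E[R] = 2*n_A*n_B/(n_A+n_B) + 1 = 2*8*8/16 + 1 = 9.0000.
        Var[R] = 2*n_A*n_B*(2*n_A*n_B - n_A - n_B) / ((n_A+n_B)^2 * (n_A+n_B-1)) = 14336/3840 = 3.7333.
        SD[R] = 1.9322.
Step 4: Continuity-corrected z = (R + 0.5 - E[R]) / SD[R] = (5 + 0.5 - 9.0000) / 1.9322 = -1.8114.
Step 5: Two-sided p-value via normal approximation = 2*(1 - Phi(|z|)) = 0.070076.
Step 6: alpha = 0.1. reject H0.

R = 5, z = -1.8114, p = 0.070076, reject H0.


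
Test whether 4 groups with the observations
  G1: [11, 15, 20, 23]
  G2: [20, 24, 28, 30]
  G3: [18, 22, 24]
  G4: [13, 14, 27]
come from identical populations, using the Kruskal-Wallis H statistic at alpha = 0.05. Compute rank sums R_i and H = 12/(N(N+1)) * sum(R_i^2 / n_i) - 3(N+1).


Step 1: Combine all N = 14 observations and assign midranks.
sorted (value, group, rank): (11,G1,1), (13,G4,2), (14,G4,3), (15,G1,4), (18,G3,5), (20,G1,6.5), (20,G2,6.5), (22,G3,8), (23,G1,9), (24,G2,10.5), (24,G3,10.5), (27,G4,12), (28,G2,13), (30,G2,14)
Step 2: Sum ranks within each group.
R_1 = 20.5 (n_1 = 4)
R_2 = 44 (n_2 = 4)
R_3 = 23.5 (n_3 = 3)
R_4 = 17 (n_4 = 3)
Step 3: H = 12/(N(N+1)) * sum(R_i^2/n_i) - 3(N+1)
     = 12/(14*15) * (20.5^2/4 + 44^2/4 + 23.5^2/3 + 17^2/3) - 3*15
     = 0.057143 * 869.479 - 45
     = 4.684524.
Step 4: Ties present; correction factor C = 1 - 12/(14^3 - 14) = 0.995604. Corrected H = 4.684524 / 0.995604 = 4.705206.
Step 5: Under H0, H ~ chi^2(3); p-value = 0.194701.
Step 6: alpha = 0.05. fail to reject H0.

H = 4.7052, df = 3, p = 0.194701, fail to reject H0.


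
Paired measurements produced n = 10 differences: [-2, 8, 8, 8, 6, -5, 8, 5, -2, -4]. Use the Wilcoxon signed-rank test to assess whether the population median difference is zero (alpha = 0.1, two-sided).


Step 1: Drop any zero differences (none here) and take |d_i|.
|d| = [2, 8, 8, 8, 6, 5, 8, 5, 2, 4]
Step 2: Midrank |d_i| (ties get averaged ranks).
ranks: |2|->1.5, |8|->8.5, |8|->8.5, |8|->8.5, |6|->6, |5|->4.5, |8|->8.5, |5|->4.5, |2|->1.5, |4|->3
Step 3: Attach original signs; sum ranks with positive sign and with negative sign.
W+ = 8.5 + 8.5 + 8.5 + 6 + 8.5 + 4.5 = 44.5
W- = 1.5 + 4.5 + 1.5 + 3 = 10.5
(Check: W+ + W- = 55 should equal n(n+1)/2 = 55.)
Step 4: Test statistic W = min(W+, W-) = 10.5.
Step 5: Ties in |d|, so use the tie-corrected normal approximation.
        E[W] = n(n+1)/4 = 10*11/4 = 27.5.
        Tie groups: |d|=2 (t=2), |d|=5 (t=2), |d|=8 (t=4); sum(t^3 - t) = 72.
        Var[W] = n(n+1)(2n+1)/24 - sum(t^3-t)/48 = 2310/24 - 72/48 = 94.75.
        z = (W - E[W]) / sqrt(Var[W]) = (10.5 - 27.5) / 9.7340 = -1.7465.
        Two-sided p = 2*Phi(z) = 0.080731.
Step 6: alpha = 0.1. reject H0.

W+ = 44.5, W- = 10.5, W = min = 10.5, p = 0.080731, reject H0.


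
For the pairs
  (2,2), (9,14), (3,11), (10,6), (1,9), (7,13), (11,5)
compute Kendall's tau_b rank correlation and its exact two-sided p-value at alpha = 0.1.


Step 1: Enumerate the 21 unordered pairs (i,j) with i<j and classify each by sign(x_j-x_i) * sign(y_j-y_i).
  (1,2):dx=+7,dy=+12->C; (1,3):dx=+1,dy=+9->C; (1,4):dx=+8,dy=+4->C; (1,5):dx=-1,dy=+7->D
  (1,6):dx=+5,dy=+11->C; (1,7):dx=+9,dy=+3->C; (2,3):dx=-6,dy=-3->C; (2,4):dx=+1,dy=-8->D
  (2,5):dx=-8,dy=-5->C; (2,6):dx=-2,dy=-1->C; (2,7):dx=+2,dy=-9->D; (3,4):dx=+7,dy=-5->D
  (3,5):dx=-2,dy=-2->C; (3,6):dx=+4,dy=+2->C; (3,7):dx=+8,dy=-6->D; (4,5):dx=-9,dy=+3->D
  (4,6):dx=-3,dy=+7->D; (4,7):dx=+1,dy=-1->D; (5,6):dx=+6,dy=+4->C; (5,7):dx=+10,dy=-4->D
  (6,7):dx=+4,dy=-8->D
Step 2: C = 11, D = 10, total pairs = 21.
Step 3: tau = (C - D)/(n(n-1)/2) = (11 - 10)/21 = 0.047619.
Step 4: Exact two-sided p-value (enumerate n! = 5040 permutations of y under H0): p = 1.000000.
Step 5: alpha = 0.1. fail to reject H0.

tau_b = 0.0476 (C=11, D=10), p = 1.000000, fail to reject H0.


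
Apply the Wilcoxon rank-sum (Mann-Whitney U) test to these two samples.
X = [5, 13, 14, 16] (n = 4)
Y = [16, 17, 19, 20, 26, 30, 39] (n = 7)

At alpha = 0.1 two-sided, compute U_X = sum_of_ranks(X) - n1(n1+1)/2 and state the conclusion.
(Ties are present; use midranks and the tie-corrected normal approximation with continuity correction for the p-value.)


Step 1: Combine and sort all 11 observations; assign midranks.
sorted (value, group): (5,X), (13,X), (14,X), (16,X), (16,Y), (17,Y), (19,Y), (20,Y), (26,Y), (30,Y), (39,Y)
ranks: 5->1, 13->2, 14->3, 16->4.5, 16->4.5, 17->6, 19->7, 20->8, 26->9, 30->10, 39->11
Step 2: Rank sum for X: R1 = 1 + 2 + 3 + 4.5 = 10.5.
Step 3: U_X = R1 - n1(n1+1)/2 = 10.5 - 4*5/2 = 10.5 - 10 = 0.5.
       U_Y = n1*n2 - U_X = 28 - 0.5 = 27.5.
Step 4: Ties are present, so use the tie-corrected normal approximation (with continuity correction) for the p-value.
Step 5: p-value = 0.013802; compare to alpha = 0.1. reject H0.

U_X = 0.5, p = 0.013802, reject H0 at alpha = 0.1.


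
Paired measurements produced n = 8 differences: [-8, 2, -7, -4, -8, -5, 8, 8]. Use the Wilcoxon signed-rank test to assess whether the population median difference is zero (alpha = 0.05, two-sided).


Step 1: Drop any zero differences (none here) and take |d_i|.
|d| = [8, 2, 7, 4, 8, 5, 8, 8]
Step 2: Midrank |d_i| (ties get averaged ranks).
ranks: |8|->6.5, |2|->1, |7|->4, |4|->2, |8|->6.5, |5|->3, |8|->6.5, |8|->6.5
Step 3: Attach original signs; sum ranks with positive sign and with negative sign.
W+ = 1 + 6.5 + 6.5 = 14
W- = 6.5 + 4 + 2 + 6.5 + 3 = 22
(Check: W+ + W- = 36 should equal n(n+1)/2 = 36.)
Step 4: Test statistic W = min(W+, W-) = 14.
Step 5: Ties in |d|, so use the tie-corrected normal approximation.
        E[W] = n(n+1)/4 = 8*9/4 = 18.
        Tie groups: |d|=8 (t=4); sum(t^3 - t) = 60.
        Var[W] = n(n+1)(2n+1)/24 - sum(t^3-t)/48 = 1224/24 - 60/48 = 49.75.
        z = (W - E[W]) / sqrt(Var[W]) = (14 - 18) / 7.0534 = -0.5671.
        Two-sided p = 2*Phi(z) = 0.570643.
Step 6: alpha = 0.05. fail to reject H0.

W+ = 14, W- = 22, W = min = 14, p = 0.570643, fail to reject H0.


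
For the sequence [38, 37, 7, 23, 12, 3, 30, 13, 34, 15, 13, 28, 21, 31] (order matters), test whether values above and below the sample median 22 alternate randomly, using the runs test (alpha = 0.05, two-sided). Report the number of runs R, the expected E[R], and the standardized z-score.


Step 1: Compute median = 22; label A = above, B = below.
Labels in order: AABABBABABBABA  (n_A = 7, n_B = 7)
Step 2: Count runs R = 11.
Step 3: Under H0 (random ordering), E[R] = 2*n_A*n_B/(n_A+n_B) + 1 = 2*7*7/14 + 1 = 8.0000.
        Var[R] = 2*n_A*n_B*(2*n_A*n_B - n_A - n_B) / ((n_A+n_B)^2 * (n_A+n_B-1)) = 8232/2548 = 3.2308.
        SD[R] = 1.7974.
Step 4: Continuity-corrected z = (R - 0.5 - E[R]) / SD[R] = (11 - 0.5 - 8.0000) / 1.7974 = 1.3909.
Step 5: Two-sided p-value via normal approximation = 2*(1 - Phi(|z|)) = 0.164264.
Step 6: alpha = 0.05. fail to reject H0.

R = 11, z = 1.3909, p = 0.164264, fail to reject H0.


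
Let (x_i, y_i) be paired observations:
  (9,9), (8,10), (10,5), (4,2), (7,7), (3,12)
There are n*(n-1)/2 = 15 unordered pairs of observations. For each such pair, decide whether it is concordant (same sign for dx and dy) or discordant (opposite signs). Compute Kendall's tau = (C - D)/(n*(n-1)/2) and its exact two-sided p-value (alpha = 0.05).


Step 1: Enumerate the 15 unordered pairs (i,j) with i<j and classify each by sign(x_j-x_i) * sign(y_j-y_i).
  (1,2):dx=-1,dy=+1->D; (1,3):dx=+1,dy=-4->D; (1,4):dx=-5,dy=-7->C; (1,5):dx=-2,dy=-2->C
  (1,6):dx=-6,dy=+3->D; (2,3):dx=+2,dy=-5->D; (2,4):dx=-4,dy=-8->C; (2,5):dx=-1,dy=-3->C
  (2,6):dx=-5,dy=+2->D; (3,4):dx=-6,dy=-3->C; (3,5):dx=-3,dy=+2->D; (3,6):dx=-7,dy=+7->D
  (4,5):dx=+3,dy=+5->C; (4,6):dx=-1,dy=+10->D; (5,6):dx=-4,dy=+5->D
Step 2: C = 6, D = 9, total pairs = 15.
Step 3: tau = (C - D)/(n(n-1)/2) = (6 - 9)/15 = -0.200000.
Step 4: Exact two-sided p-value (enumerate n! = 720 permutations of y under H0): p = 0.719444.
Step 5: alpha = 0.05. fail to reject H0.

tau_b = -0.2000 (C=6, D=9), p = 0.719444, fail to reject H0.


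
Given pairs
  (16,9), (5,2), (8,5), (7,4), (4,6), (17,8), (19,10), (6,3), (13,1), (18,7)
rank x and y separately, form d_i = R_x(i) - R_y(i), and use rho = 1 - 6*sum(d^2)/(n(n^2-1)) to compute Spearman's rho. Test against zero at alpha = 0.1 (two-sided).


Step 1: Rank x and y separately (midranks; no ties here).
rank(x): 16->7, 5->2, 8->5, 7->4, 4->1, 17->8, 19->10, 6->3, 13->6, 18->9
rank(y): 9->9, 2->2, 5->5, 4->4, 6->6, 8->8, 10->10, 3->3, 1->1, 7->7
Step 2: d_i = R_x(i) - R_y(i); compute d_i^2.
  (7-9)^2=4, (2-2)^2=0, (5-5)^2=0, (4-4)^2=0, (1-6)^2=25, (8-8)^2=0, (10-10)^2=0, (3-3)^2=0, (6-1)^2=25, (9-7)^2=4
sum(d^2) = 58.
Step 3: rho = 1 - 6*58 / (10*(10^2 - 1)) = 1 - 348/990 = 0.648485.
Step 4: Under H0, t = rho * sqrt((n-2)/(1-rho^2)) = 2.4095 ~ t(8).
Step 5: Two-sided p-value from the t-distribution with 8 df = 0.042540.
Step 6: alpha = 0.1. reject H0.

rho = 0.6485, p = 0.042540, reject H0 at alpha = 0.1.


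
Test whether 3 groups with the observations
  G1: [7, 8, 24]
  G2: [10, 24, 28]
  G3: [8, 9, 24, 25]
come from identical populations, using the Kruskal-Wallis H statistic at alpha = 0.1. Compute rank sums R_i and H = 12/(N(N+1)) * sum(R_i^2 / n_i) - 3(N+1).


Step 1: Combine all N = 10 observations and assign midranks.
sorted (value, group, rank): (7,G1,1), (8,G1,2.5), (8,G3,2.5), (9,G3,4), (10,G2,5), (24,G1,7), (24,G2,7), (24,G3,7), (25,G3,9), (28,G2,10)
Step 2: Sum ranks within each group.
R_1 = 10.5 (n_1 = 3)
R_2 = 22 (n_2 = 3)
R_3 = 22.5 (n_3 = 4)
Step 3: H = 12/(N(N+1)) * sum(R_i^2/n_i) - 3(N+1)
     = 12/(10*11) * (10.5^2/3 + 22^2/3 + 22.5^2/4) - 3*11
     = 0.109091 * 324.646 - 33
     = 2.415909.
Step 4: Ties present; correction factor C = 1 - 30/(10^3 - 10) = 0.969697. Corrected H = 2.415909 / 0.969697 = 2.491406.
Step 5: Under H0, H ~ chi^2(2); p-value = 0.287739.
Step 6: alpha = 0.1. fail to reject H0.

H = 2.4914, df = 2, p = 0.287739, fail to reject H0.


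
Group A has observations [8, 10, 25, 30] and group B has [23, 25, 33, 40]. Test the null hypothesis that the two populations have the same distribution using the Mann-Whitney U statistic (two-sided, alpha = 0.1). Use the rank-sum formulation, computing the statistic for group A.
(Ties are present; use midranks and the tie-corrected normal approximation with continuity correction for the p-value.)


Step 1: Combine and sort all 8 observations; assign midranks.
sorted (value, group): (8,X), (10,X), (23,Y), (25,X), (25,Y), (30,X), (33,Y), (40,Y)
ranks: 8->1, 10->2, 23->3, 25->4.5, 25->4.5, 30->6, 33->7, 40->8
Step 2: Rank sum for X: R1 = 1 + 2 + 4.5 + 6 = 13.5.
Step 3: U_X = R1 - n1(n1+1)/2 = 13.5 - 4*5/2 = 13.5 - 10 = 3.5.
       U_Y = n1*n2 - U_X = 16 - 3.5 = 12.5.
Step 4: Ties are present, so use the tie-corrected normal approximation (with continuity correction) for the p-value.
Step 5: p-value = 0.245383; compare to alpha = 0.1. fail to reject H0.

U_X = 3.5, p = 0.245383, fail to reject H0 at alpha = 0.1.


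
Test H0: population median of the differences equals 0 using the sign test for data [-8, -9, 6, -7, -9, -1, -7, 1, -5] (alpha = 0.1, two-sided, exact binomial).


Step 1: Discard zero differences. Original n = 9; n_eff = number of nonzero differences = 9.
Nonzero differences (with sign): -8, -9, +6, -7, -9, -1, -7, +1, -5
Step 2: Count signs: positive = 2, negative = 7.
Step 3: Under H0: P(positive) = 0.5, so the number of positives S ~ Bin(9, 0.5).
Step 4: Two-sided exact p-value = sum of Bin(9,0.5) probabilities at or below the observed probability = 0.179688.
Step 5: alpha = 0.1. fail to reject H0.

n_eff = 9, pos = 2, neg = 7, p = 0.179688, fail to reject H0.


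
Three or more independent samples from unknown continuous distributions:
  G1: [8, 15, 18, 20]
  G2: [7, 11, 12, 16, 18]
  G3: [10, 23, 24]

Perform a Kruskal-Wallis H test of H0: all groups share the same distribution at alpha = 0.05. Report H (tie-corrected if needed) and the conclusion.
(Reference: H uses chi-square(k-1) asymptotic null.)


Step 1: Combine all N = 12 observations and assign midranks.
sorted (value, group, rank): (7,G2,1), (8,G1,2), (10,G3,3), (11,G2,4), (12,G2,5), (15,G1,6), (16,G2,7), (18,G1,8.5), (18,G2,8.5), (20,G1,10), (23,G3,11), (24,G3,12)
Step 2: Sum ranks within each group.
R_1 = 26.5 (n_1 = 4)
R_2 = 25.5 (n_2 = 5)
R_3 = 26 (n_3 = 3)
Step 3: H = 12/(N(N+1)) * sum(R_i^2/n_i) - 3(N+1)
     = 12/(12*13) * (26.5^2/4 + 25.5^2/5 + 26^2/3) - 3*13
     = 0.076923 * 530.946 - 39
     = 1.841987.
Step 4: Ties present; correction factor C = 1 - 6/(12^3 - 12) = 0.996503. Corrected H = 1.841987 / 0.996503 = 1.848450.
Step 5: Under H0, H ~ chi^2(2); p-value = 0.396839.
Step 6: alpha = 0.05. fail to reject H0.

H = 1.8485, df = 2, p = 0.396839, fail to reject H0.


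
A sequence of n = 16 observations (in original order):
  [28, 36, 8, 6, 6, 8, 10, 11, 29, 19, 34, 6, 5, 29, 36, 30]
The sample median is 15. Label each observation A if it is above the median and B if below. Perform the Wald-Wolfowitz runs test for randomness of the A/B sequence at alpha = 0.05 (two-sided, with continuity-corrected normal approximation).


Step 1: Compute median = 15; label A = above, B = below.
Labels in order: AABBBBBBAAABBAAA  (n_A = 8, n_B = 8)
Step 2: Count runs R = 5.
Step 3: Under H0 (random ordering), E[R] = 2*n_A*n_B/(n_A+n_B) + 1 = 2*8*8/16 + 1 = 9.0000.
        Var[R] = 2*n_A*n_B*(2*n_A*n_B - n_A - n_B) / ((n_A+n_B)^2 * (n_A+n_B-1)) = 14336/3840 = 3.7333.
        SD[R] = 1.9322.
Step 4: Continuity-corrected z = (R + 0.5 - E[R]) / SD[R] = (5 + 0.5 - 9.0000) / 1.9322 = -1.8114.
Step 5: Two-sided p-value via normal approximation = 2*(1 - Phi(|z|)) = 0.070076.
Step 6: alpha = 0.05. fail to reject H0.

R = 5, z = -1.8114, p = 0.070076, fail to reject H0.


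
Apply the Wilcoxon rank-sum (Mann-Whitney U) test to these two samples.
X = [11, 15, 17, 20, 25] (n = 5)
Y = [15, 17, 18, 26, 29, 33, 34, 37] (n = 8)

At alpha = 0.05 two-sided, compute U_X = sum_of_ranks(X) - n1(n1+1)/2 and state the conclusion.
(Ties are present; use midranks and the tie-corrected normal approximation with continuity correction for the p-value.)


Step 1: Combine and sort all 13 observations; assign midranks.
sorted (value, group): (11,X), (15,X), (15,Y), (17,X), (17,Y), (18,Y), (20,X), (25,X), (26,Y), (29,Y), (33,Y), (34,Y), (37,Y)
ranks: 11->1, 15->2.5, 15->2.5, 17->4.5, 17->4.5, 18->6, 20->7, 25->8, 26->9, 29->10, 33->11, 34->12, 37->13
Step 2: Rank sum for X: R1 = 1 + 2.5 + 4.5 + 7 + 8 = 23.
Step 3: U_X = R1 - n1(n1+1)/2 = 23 - 5*6/2 = 23 - 15 = 8.
       U_Y = n1*n2 - U_X = 40 - 8 = 32.
Step 4: Ties are present, so use the tie-corrected normal approximation (with continuity correction) for the p-value.
Step 5: p-value = 0.091397; compare to alpha = 0.05. fail to reject H0.

U_X = 8, p = 0.091397, fail to reject H0 at alpha = 0.05.


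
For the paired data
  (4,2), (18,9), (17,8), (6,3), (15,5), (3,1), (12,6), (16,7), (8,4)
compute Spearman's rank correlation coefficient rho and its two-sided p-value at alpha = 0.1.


Step 1: Rank x and y separately (midranks; no ties here).
rank(x): 4->2, 18->9, 17->8, 6->3, 15->6, 3->1, 12->5, 16->7, 8->4
rank(y): 2->2, 9->9, 8->8, 3->3, 5->5, 1->1, 6->6, 7->7, 4->4
Step 2: d_i = R_x(i) - R_y(i); compute d_i^2.
  (2-2)^2=0, (9-9)^2=0, (8-8)^2=0, (3-3)^2=0, (6-5)^2=1, (1-1)^2=0, (5-6)^2=1, (7-7)^2=0, (4-4)^2=0
sum(d^2) = 2.
Step 3: rho = 1 - 6*2 / (9*(9^2 - 1)) = 1 - 12/720 = 0.983333.
Step 4: Under H0, t = rho * sqrt((n-2)/(1-rho^2)) = 14.3096 ~ t(7).
Step 5: Two-sided p-value from the t-distribution with 7 df = 0.000002.
Step 6: alpha = 0.1. reject H0.

rho = 0.9833, p = 0.000002, reject H0 at alpha = 0.1.


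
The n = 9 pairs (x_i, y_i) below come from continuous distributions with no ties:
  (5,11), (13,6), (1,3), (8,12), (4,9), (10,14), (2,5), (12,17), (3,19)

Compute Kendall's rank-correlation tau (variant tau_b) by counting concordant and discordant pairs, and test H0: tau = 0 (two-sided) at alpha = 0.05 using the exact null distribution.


Step 1: Enumerate the 36 unordered pairs (i,j) with i<j and classify each by sign(x_j-x_i) * sign(y_j-y_i).
  (1,2):dx=+8,dy=-5->D; (1,3):dx=-4,dy=-8->C; (1,4):dx=+3,dy=+1->C; (1,5):dx=-1,dy=-2->C
  (1,6):dx=+5,dy=+3->C; (1,7):dx=-3,dy=-6->C; (1,8):dx=+7,dy=+6->C; (1,9):dx=-2,dy=+8->D
  (2,3):dx=-12,dy=-3->C; (2,4):dx=-5,dy=+6->D; (2,5):dx=-9,dy=+3->D; (2,6):dx=-3,dy=+8->D
  (2,7):dx=-11,dy=-1->C; (2,8):dx=-1,dy=+11->D; (2,9):dx=-10,dy=+13->D; (3,4):dx=+7,dy=+9->C
  (3,5):dx=+3,dy=+6->C; (3,6):dx=+9,dy=+11->C; (3,7):dx=+1,dy=+2->C; (3,8):dx=+11,dy=+14->C
  (3,9):dx=+2,dy=+16->C; (4,5):dx=-4,dy=-3->C; (4,6):dx=+2,dy=+2->C; (4,7):dx=-6,dy=-7->C
  (4,8):dx=+4,dy=+5->C; (4,9):dx=-5,dy=+7->D; (5,6):dx=+6,dy=+5->C; (5,7):dx=-2,dy=-4->C
  (5,8):dx=+8,dy=+8->C; (5,9):dx=-1,dy=+10->D; (6,7):dx=-8,dy=-9->C; (6,8):dx=+2,dy=+3->C
  (6,9):dx=-7,dy=+5->D; (7,8):dx=+10,dy=+12->C; (7,9):dx=+1,dy=+14->C; (8,9):dx=-9,dy=+2->D
Step 2: C = 25, D = 11, total pairs = 36.
Step 3: tau = (C - D)/(n(n-1)/2) = (25 - 11)/36 = 0.388889.
Step 4: Exact two-sided p-value (enumerate n! = 362880 permutations of y under H0): p = 0.180181.
Step 5: alpha = 0.05. fail to reject H0.

tau_b = 0.3889 (C=25, D=11), p = 0.180181, fail to reject H0.


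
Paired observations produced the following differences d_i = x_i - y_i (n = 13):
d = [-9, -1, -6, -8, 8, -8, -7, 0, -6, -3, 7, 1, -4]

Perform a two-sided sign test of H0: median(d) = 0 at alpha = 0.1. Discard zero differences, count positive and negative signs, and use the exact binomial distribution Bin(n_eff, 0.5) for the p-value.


Step 1: Discard zero differences. Original n = 13; n_eff = number of nonzero differences = 12.
Nonzero differences (with sign): -9, -1, -6, -8, +8, -8, -7, -6, -3, +7, +1, -4
Step 2: Count signs: positive = 3, negative = 9.
Step 3: Under H0: P(positive) = 0.5, so the number of positives S ~ Bin(12, 0.5).
Step 4: Two-sided exact p-value = sum of Bin(12,0.5) probabilities at or below the observed probability = 0.145996.
Step 5: alpha = 0.1. fail to reject H0.

n_eff = 12, pos = 3, neg = 9, p = 0.145996, fail to reject H0.


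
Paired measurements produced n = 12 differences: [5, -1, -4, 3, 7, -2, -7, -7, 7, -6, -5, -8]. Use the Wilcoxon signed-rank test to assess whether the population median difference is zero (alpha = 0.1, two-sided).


Step 1: Drop any zero differences (none here) and take |d_i|.
|d| = [5, 1, 4, 3, 7, 2, 7, 7, 7, 6, 5, 8]
Step 2: Midrank |d_i| (ties get averaged ranks).
ranks: |5|->5.5, |1|->1, |4|->4, |3|->3, |7|->9.5, |2|->2, |7|->9.5, |7|->9.5, |7|->9.5, |6|->7, |5|->5.5, |8|->12
Step 3: Attach original signs; sum ranks with positive sign and with negative sign.
W+ = 5.5 + 3 + 9.5 + 9.5 = 27.5
W- = 1 + 4 + 2 + 9.5 + 9.5 + 7 + 5.5 + 12 = 50.5
(Check: W+ + W- = 78 should equal n(n+1)/2 = 78.)
Step 4: Test statistic W = min(W+, W-) = 27.5.
Step 5: Ties in |d|, so use the tie-corrected normal approximation.
        E[W] = n(n+1)/4 = 12*13/4 = 39.
        Tie groups: |d|=5 (t=2), |d|=7 (t=4); sum(t^3 - t) = 66.
        Var[W] = n(n+1)(2n+1)/24 - sum(t^3-t)/48 = 3900/24 - 66/48 = 161.125.
        z = (W - E[W]) / sqrt(Var[W]) = (27.5 - 39) / 12.6935 = -0.9060.
        Two-sided p = 2*Phi(z) = 0.364949.
Step 6: alpha = 0.1. fail to reject H0.

W+ = 27.5, W- = 50.5, W = min = 27.5, p = 0.364949, fail to reject H0.


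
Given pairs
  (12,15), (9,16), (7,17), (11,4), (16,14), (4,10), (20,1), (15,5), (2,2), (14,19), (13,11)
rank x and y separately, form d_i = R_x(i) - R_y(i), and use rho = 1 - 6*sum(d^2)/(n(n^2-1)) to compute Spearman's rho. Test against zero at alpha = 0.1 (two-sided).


Step 1: Rank x and y separately (midranks; no ties here).
rank(x): 12->6, 9->4, 7->3, 11->5, 16->10, 4->2, 20->11, 15->9, 2->1, 14->8, 13->7
rank(y): 15->8, 16->9, 17->10, 4->3, 14->7, 10->5, 1->1, 5->4, 2->2, 19->11, 11->6
Step 2: d_i = R_x(i) - R_y(i); compute d_i^2.
  (6-8)^2=4, (4-9)^2=25, (3-10)^2=49, (5-3)^2=4, (10-7)^2=9, (2-5)^2=9, (11-1)^2=100, (9-4)^2=25, (1-2)^2=1, (8-11)^2=9, (7-6)^2=1
sum(d^2) = 236.
Step 3: rho = 1 - 6*236 / (11*(11^2 - 1)) = 1 - 1416/1320 = -0.072727.
Step 4: Under H0, t = rho * sqrt((n-2)/(1-rho^2)) = -0.2188 ~ t(9).
Step 5: Two-sided p-value from the t-distribution with 9 df = 0.831716.
Step 6: alpha = 0.1. fail to reject H0.

rho = -0.0727, p = 0.831716, fail to reject H0 at alpha = 0.1.


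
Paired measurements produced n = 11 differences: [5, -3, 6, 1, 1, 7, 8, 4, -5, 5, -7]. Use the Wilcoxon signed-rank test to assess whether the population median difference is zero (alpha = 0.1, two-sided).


Step 1: Drop any zero differences (none here) and take |d_i|.
|d| = [5, 3, 6, 1, 1, 7, 8, 4, 5, 5, 7]
Step 2: Midrank |d_i| (ties get averaged ranks).
ranks: |5|->6, |3|->3, |6|->8, |1|->1.5, |1|->1.5, |7|->9.5, |8|->11, |4|->4, |5|->6, |5|->6, |7|->9.5
Step 3: Attach original signs; sum ranks with positive sign and with negative sign.
W+ = 6 + 8 + 1.5 + 1.5 + 9.5 + 11 + 4 + 6 = 47.5
W- = 3 + 6 + 9.5 = 18.5
(Check: W+ + W- = 66 should equal n(n+1)/2 = 66.)
Step 4: Test statistic W = min(W+, W-) = 18.5.
Step 5: Ties in |d|, so use the tie-corrected normal approximation.
        E[W] = n(n+1)/4 = 11*12/4 = 33.
        Tie groups: |d|=1 (t=2), |d|=5 (t=3), |d|=7 (t=2); sum(t^3 - t) = 36.
        Var[W] = n(n+1)(2n+1)/24 - sum(t^3-t)/48 = 3036/24 - 36/48 = 125.75.
        z = (W - E[W]) / sqrt(Var[W]) = (18.5 - 33) / 11.2138 = -1.2930.
        Two-sided p = 2*Phi(z) = 0.195995.
Step 6: alpha = 0.1. fail to reject H0.

W+ = 47.5, W- = 18.5, W = min = 18.5, p = 0.195995, fail to reject H0.


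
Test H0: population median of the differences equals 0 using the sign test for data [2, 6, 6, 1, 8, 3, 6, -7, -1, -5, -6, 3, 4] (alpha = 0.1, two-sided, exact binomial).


Step 1: Discard zero differences. Original n = 13; n_eff = number of nonzero differences = 13.
Nonzero differences (with sign): +2, +6, +6, +1, +8, +3, +6, -7, -1, -5, -6, +3, +4
Step 2: Count signs: positive = 9, negative = 4.
Step 3: Under H0: P(positive) = 0.5, so the number of positives S ~ Bin(13, 0.5).
Step 4: Two-sided exact p-value = sum of Bin(13,0.5) probabilities at or below the observed probability = 0.266846.
Step 5: alpha = 0.1. fail to reject H0.

n_eff = 13, pos = 9, neg = 4, p = 0.266846, fail to reject H0.


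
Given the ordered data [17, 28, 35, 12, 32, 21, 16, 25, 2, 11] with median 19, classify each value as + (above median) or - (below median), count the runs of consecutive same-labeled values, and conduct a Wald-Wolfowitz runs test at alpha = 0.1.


Step 1: Compute median = 19; label A = above, B = below.
Labels in order: BAABAABABB  (n_A = 5, n_B = 5)
Step 2: Count runs R = 7.
Step 3: Under H0 (random ordering), E[R] = 2*n_A*n_B/(n_A+n_B) + 1 = 2*5*5/10 + 1 = 6.0000.
        Var[R] = 2*n_A*n_B*(2*n_A*n_B - n_A - n_B) / ((n_A+n_B)^2 * (n_A+n_B-1)) = 2000/900 = 2.2222.
        SD[R] = 1.4907.
Step 4: Continuity-corrected z = (R - 0.5 - E[R]) / SD[R] = (7 - 0.5 - 6.0000) / 1.4907 = 0.3354.
Step 5: Two-sided p-value via normal approximation = 2*(1 - Phi(|z|)) = 0.737316.
Step 6: alpha = 0.1. fail to reject H0.

R = 7, z = 0.3354, p = 0.737316, fail to reject H0.


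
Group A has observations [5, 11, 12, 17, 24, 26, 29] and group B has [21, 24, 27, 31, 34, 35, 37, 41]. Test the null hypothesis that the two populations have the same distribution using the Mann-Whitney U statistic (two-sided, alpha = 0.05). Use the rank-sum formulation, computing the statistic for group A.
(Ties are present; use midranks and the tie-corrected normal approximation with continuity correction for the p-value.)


Step 1: Combine and sort all 15 observations; assign midranks.
sorted (value, group): (5,X), (11,X), (12,X), (17,X), (21,Y), (24,X), (24,Y), (26,X), (27,Y), (29,X), (31,Y), (34,Y), (35,Y), (37,Y), (41,Y)
ranks: 5->1, 11->2, 12->3, 17->4, 21->5, 24->6.5, 24->6.5, 26->8, 27->9, 29->10, 31->11, 34->12, 35->13, 37->14, 41->15
Step 2: Rank sum for X: R1 = 1 + 2 + 3 + 4 + 6.5 + 8 + 10 = 34.5.
Step 3: U_X = R1 - n1(n1+1)/2 = 34.5 - 7*8/2 = 34.5 - 28 = 6.5.
       U_Y = n1*n2 - U_X = 56 - 6.5 = 49.5.
Step 4: Ties are present, so use the tie-corrected normal approximation (with continuity correction) for the p-value.
Step 5: p-value = 0.014997; compare to alpha = 0.05. reject H0.

U_X = 6.5, p = 0.014997, reject H0 at alpha = 0.05.


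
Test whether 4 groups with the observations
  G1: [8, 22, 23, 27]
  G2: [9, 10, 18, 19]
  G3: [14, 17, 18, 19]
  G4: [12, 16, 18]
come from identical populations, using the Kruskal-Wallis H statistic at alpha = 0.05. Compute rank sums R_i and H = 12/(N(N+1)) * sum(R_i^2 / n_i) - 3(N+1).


Step 1: Combine all N = 15 observations and assign midranks.
sorted (value, group, rank): (8,G1,1), (9,G2,2), (10,G2,3), (12,G4,4), (14,G3,5), (16,G4,6), (17,G3,7), (18,G2,9), (18,G3,9), (18,G4,9), (19,G2,11.5), (19,G3,11.5), (22,G1,13), (23,G1,14), (27,G1,15)
Step 2: Sum ranks within each group.
R_1 = 43 (n_1 = 4)
R_2 = 25.5 (n_2 = 4)
R_3 = 32.5 (n_3 = 4)
R_4 = 19 (n_4 = 3)
Step 3: H = 12/(N(N+1)) * sum(R_i^2/n_i) - 3(N+1)
     = 12/(15*16) * (43^2/4 + 25.5^2/4 + 32.5^2/4 + 19^2/3) - 3*16
     = 0.050000 * 1009.21 - 48
     = 2.460417.
Step 4: Ties present; correction factor C = 1 - 30/(15^3 - 15) = 0.991071. Corrected H = 2.460417 / 0.991071 = 2.482583.
Step 5: Under H0, H ~ chi^2(3); p-value = 0.478447.
Step 6: alpha = 0.05. fail to reject H0.

H = 2.4826, df = 3, p = 0.478447, fail to reject H0.


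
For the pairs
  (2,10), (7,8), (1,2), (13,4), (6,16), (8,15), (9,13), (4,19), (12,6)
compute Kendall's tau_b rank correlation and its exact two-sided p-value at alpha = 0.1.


Step 1: Enumerate the 36 unordered pairs (i,j) with i<j and classify each by sign(x_j-x_i) * sign(y_j-y_i).
  (1,2):dx=+5,dy=-2->D; (1,3):dx=-1,dy=-8->C; (1,4):dx=+11,dy=-6->D; (1,5):dx=+4,dy=+6->C
  (1,6):dx=+6,dy=+5->C; (1,7):dx=+7,dy=+3->C; (1,8):dx=+2,dy=+9->C; (1,9):dx=+10,dy=-4->D
  (2,3):dx=-6,dy=-6->C; (2,4):dx=+6,dy=-4->D; (2,5):dx=-1,dy=+8->D; (2,6):dx=+1,dy=+7->C
  (2,7):dx=+2,dy=+5->C; (2,8):dx=-3,dy=+11->D; (2,9):dx=+5,dy=-2->D; (3,4):dx=+12,dy=+2->C
  (3,5):dx=+5,dy=+14->C; (3,6):dx=+7,dy=+13->C; (3,7):dx=+8,dy=+11->C; (3,8):dx=+3,dy=+17->C
  (3,9):dx=+11,dy=+4->C; (4,5):dx=-7,dy=+12->D; (4,6):dx=-5,dy=+11->D; (4,7):dx=-4,dy=+9->D
  (4,8):dx=-9,dy=+15->D; (4,9):dx=-1,dy=+2->D; (5,6):dx=+2,dy=-1->D; (5,7):dx=+3,dy=-3->D
  (5,8):dx=-2,dy=+3->D; (5,9):dx=+6,dy=-10->D; (6,7):dx=+1,dy=-2->D; (6,8):dx=-4,dy=+4->D
  (6,9):dx=+4,dy=-9->D; (7,8):dx=-5,dy=+6->D; (7,9):dx=+3,dy=-7->D; (8,9):dx=+8,dy=-13->D
Step 2: C = 14, D = 22, total pairs = 36.
Step 3: tau = (C - D)/(n(n-1)/2) = (14 - 22)/36 = -0.222222.
Step 4: Exact two-sided p-value (enumerate n! = 362880 permutations of y under H0): p = 0.476709.
Step 5: alpha = 0.1. fail to reject H0.

tau_b = -0.2222 (C=14, D=22), p = 0.476709, fail to reject H0.


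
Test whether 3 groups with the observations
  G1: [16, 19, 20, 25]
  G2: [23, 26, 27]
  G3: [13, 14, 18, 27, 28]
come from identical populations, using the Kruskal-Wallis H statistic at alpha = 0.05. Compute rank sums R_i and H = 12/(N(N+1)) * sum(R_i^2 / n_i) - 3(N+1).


Step 1: Combine all N = 12 observations and assign midranks.
sorted (value, group, rank): (13,G3,1), (14,G3,2), (16,G1,3), (18,G3,4), (19,G1,5), (20,G1,6), (23,G2,7), (25,G1,8), (26,G2,9), (27,G2,10.5), (27,G3,10.5), (28,G3,12)
Step 2: Sum ranks within each group.
R_1 = 22 (n_1 = 4)
R_2 = 26.5 (n_2 = 3)
R_3 = 29.5 (n_3 = 5)
Step 3: H = 12/(N(N+1)) * sum(R_i^2/n_i) - 3(N+1)
     = 12/(12*13) * (22^2/4 + 26.5^2/3 + 29.5^2/5) - 3*13
     = 0.076923 * 529.133 - 39
     = 1.702564.
Step 4: Ties present; correction factor C = 1 - 6/(12^3 - 12) = 0.996503. Corrected H = 1.702564 / 0.996503 = 1.708538.
Step 5: Under H0, H ~ chi^2(2); p-value = 0.425594.
Step 6: alpha = 0.05. fail to reject H0.

H = 1.7085, df = 2, p = 0.425594, fail to reject H0.


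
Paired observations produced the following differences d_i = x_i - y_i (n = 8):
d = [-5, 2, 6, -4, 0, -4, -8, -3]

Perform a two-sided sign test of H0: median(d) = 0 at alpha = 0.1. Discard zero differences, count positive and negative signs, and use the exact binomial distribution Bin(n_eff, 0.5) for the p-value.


Step 1: Discard zero differences. Original n = 8; n_eff = number of nonzero differences = 7.
Nonzero differences (with sign): -5, +2, +6, -4, -4, -8, -3
Step 2: Count signs: positive = 2, negative = 5.
Step 3: Under H0: P(positive) = 0.5, so the number of positives S ~ Bin(7, 0.5).
Step 4: Two-sided exact p-value = sum of Bin(7,0.5) probabilities at or below the observed probability = 0.453125.
Step 5: alpha = 0.1. fail to reject H0.

n_eff = 7, pos = 2, neg = 5, p = 0.453125, fail to reject H0.


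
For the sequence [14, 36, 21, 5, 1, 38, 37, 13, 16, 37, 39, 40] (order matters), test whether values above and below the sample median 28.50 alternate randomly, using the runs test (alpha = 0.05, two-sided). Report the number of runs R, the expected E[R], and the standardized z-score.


Step 1: Compute median = 28.50; label A = above, B = below.
Labels in order: BABBBAABBAAA  (n_A = 6, n_B = 6)
Step 2: Count runs R = 6.
Step 3: Under H0 (random ordering), E[R] = 2*n_A*n_B/(n_A+n_B) + 1 = 2*6*6/12 + 1 = 7.0000.
        Var[R] = 2*n_A*n_B*(2*n_A*n_B - n_A - n_B) / ((n_A+n_B)^2 * (n_A+n_B-1)) = 4320/1584 = 2.7273.
        SD[R] = 1.6514.
Step 4: Continuity-corrected z = (R + 0.5 - E[R]) / SD[R] = (6 + 0.5 - 7.0000) / 1.6514 = -0.3028.
Step 5: Two-sided p-value via normal approximation = 2*(1 - Phi(|z|)) = 0.762069.
Step 6: alpha = 0.05. fail to reject H0.

R = 6, z = -0.3028, p = 0.762069, fail to reject H0.


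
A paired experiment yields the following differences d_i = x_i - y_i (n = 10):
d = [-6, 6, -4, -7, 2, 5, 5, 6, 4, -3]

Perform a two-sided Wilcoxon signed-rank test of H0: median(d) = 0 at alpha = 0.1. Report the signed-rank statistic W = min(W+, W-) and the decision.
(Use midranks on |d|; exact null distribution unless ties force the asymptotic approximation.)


Step 1: Drop any zero differences (none here) and take |d_i|.
|d| = [6, 6, 4, 7, 2, 5, 5, 6, 4, 3]
Step 2: Midrank |d_i| (ties get averaged ranks).
ranks: |6|->8, |6|->8, |4|->3.5, |7|->10, |2|->1, |5|->5.5, |5|->5.5, |6|->8, |4|->3.5, |3|->2
Step 3: Attach original signs; sum ranks with positive sign and with negative sign.
W+ = 8 + 1 + 5.5 + 5.5 + 8 + 3.5 = 31.5
W- = 8 + 3.5 + 10 + 2 = 23.5
(Check: W+ + W- = 55 should equal n(n+1)/2 = 55.)
Step 4: Test statistic W = min(W+, W-) = 23.5.
Step 5: Ties in |d|, so use the tie-corrected normal approximation.
        E[W] = n(n+1)/4 = 10*11/4 = 27.5.
        Tie groups: |d|=4 (t=2), |d|=5 (t=2), |d|=6 (t=3); sum(t^3 - t) = 36.
        Var[W] = n(n+1)(2n+1)/24 - sum(t^3-t)/48 = 2310/24 - 36/48 = 95.5.
        z = (W - E[W]) / sqrt(Var[W]) = (23.5 - 27.5) / 9.7724 = -0.4093.
        Two-sided p = 2*Phi(z) = 0.682308.
Step 6: alpha = 0.1. fail to reject H0.

W+ = 31.5, W- = 23.5, W = min = 23.5, p = 0.682308, fail to reject H0.


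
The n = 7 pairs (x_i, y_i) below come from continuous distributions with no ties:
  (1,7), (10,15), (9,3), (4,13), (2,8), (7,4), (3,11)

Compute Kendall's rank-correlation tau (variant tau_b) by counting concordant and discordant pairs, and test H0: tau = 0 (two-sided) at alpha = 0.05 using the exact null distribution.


Step 1: Enumerate the 21 unordered pairs (i,j) with i<j and classify each by sign(x_j-x_i) * sign(y_j-y_i).
  (1,2):dx=+9,dy=+8->C; (1,3):dx=+8,dy=-4->D; (1,4):dx=+3,dy=+6->C; (1,5):dx=+1,dy=+1->C
  (1,6):dx=+6,dy=-3->D; (1,7):dx=+2,dy=+4->C; (2,3):dx=-1,dy=-12->C; (2,4):dx=-6,dy=-2->C
  (2,5):dx=-8,dy=-7->C; (2,6):dx=-3,dy=-11->C; (2,7):dx=-7,dy=-4->C; (3,4):dx=-5,dy=+10->D
  (3,5):dx=-7,dy=+5->D; (3,6):dx=-2,dy=+1->D; (3,7):dx=-6,dy=+8->D; (4,5):dx=-2,dy=-5->C
  (4,6):dx=+3,dy=-9->D; (4,7):dx=-1,dy=-2->C; (5,6):dx=+5,dy=-4->D; (5,7):dx=+1,dy=+3->C
  (6,7):dx=-4,dy=+7->D
Step 2: C = 12, D = 9, total pairs = 21.
Step 3: tau = (C - D)/(n(n-1)/2) = (12 - 9)/21 = 0.142857.
Step 4: Exact two-sided p-value (enumerate n! = 5040 permutations of y under H0): p = 0.772619.
Step 5: alpha = 0.05. fail to reject H0.

tau_b = 0.1429 (C=12, D=9), p = 0.772619, fail to reject H0.


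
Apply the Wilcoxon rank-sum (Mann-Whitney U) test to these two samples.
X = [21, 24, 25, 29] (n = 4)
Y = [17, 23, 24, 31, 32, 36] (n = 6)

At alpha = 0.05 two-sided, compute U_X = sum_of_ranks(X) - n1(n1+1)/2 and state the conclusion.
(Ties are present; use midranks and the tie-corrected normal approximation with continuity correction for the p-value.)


Step 1: Combine and sort all 10 observations; assign midranks.
sorted (value, group): (17,Y), (21,X), (23,Y), (24,X), (24,Y), (25,X), (29,X), (31,Y), (32,Y), (36,Y)
ranks: 17->1, 21->2, 23->3, 24->4.5, 24->4.5, 25->6, 29->7, 31->8, 32->9, 36->10
Step 2: Rank sum for X: R1 = 2 + 4.5 + 6 + 7 = 19.5.
Step 3: U_X = R1 - n1(n1+1)/2 = 19.5 - 4*5/2 = 19.5 - 10 = 9.5.
       U_Y = n1*n2 - U_X = 24 - 9.5 = 14.5.
Step 4: Ties are present, so use the tie-corrected normal approximation (with continuity correction) for the p-value.
Step 5: p-value = 0.668870; compare to alpha = 0.05. fail to reject H0.

U_X = 9.5, p = 0.668870, fail to reject H0 at alpha = 0.05.
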